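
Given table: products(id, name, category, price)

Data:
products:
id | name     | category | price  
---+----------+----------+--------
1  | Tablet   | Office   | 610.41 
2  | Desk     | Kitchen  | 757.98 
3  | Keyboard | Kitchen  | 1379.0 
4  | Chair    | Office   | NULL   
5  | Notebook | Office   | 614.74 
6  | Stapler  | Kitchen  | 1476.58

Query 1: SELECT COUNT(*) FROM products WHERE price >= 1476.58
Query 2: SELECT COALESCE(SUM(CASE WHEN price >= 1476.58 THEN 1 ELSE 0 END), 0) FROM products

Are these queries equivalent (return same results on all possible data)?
Yes, equivalent

Both queries return: [(1,)]

Reason: COUNT with WHERE vs conditional SUM (COALESCE handles empty-table NULL)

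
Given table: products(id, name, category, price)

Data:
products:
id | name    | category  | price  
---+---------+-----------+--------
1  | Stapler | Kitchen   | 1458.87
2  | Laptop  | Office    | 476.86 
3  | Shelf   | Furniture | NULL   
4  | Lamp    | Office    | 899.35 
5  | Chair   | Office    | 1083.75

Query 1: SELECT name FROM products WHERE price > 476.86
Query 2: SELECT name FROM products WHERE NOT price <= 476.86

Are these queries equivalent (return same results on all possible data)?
Yes, equivalent

Both queries return: [('Chair',), ('Lamp',), ('Stapler',)]

Reason: Both filter price > 476.86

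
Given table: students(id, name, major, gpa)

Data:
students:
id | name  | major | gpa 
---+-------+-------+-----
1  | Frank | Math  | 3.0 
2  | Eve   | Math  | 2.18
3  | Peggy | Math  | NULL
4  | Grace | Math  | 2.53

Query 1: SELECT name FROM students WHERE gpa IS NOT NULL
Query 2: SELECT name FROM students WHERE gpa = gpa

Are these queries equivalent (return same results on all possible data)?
Yes, equivalent

Both queries return: [('Eve',), ('Frank',), ('Grace',)]

Reason: IS NOT NULL vs self-equality (both exclude NULLs)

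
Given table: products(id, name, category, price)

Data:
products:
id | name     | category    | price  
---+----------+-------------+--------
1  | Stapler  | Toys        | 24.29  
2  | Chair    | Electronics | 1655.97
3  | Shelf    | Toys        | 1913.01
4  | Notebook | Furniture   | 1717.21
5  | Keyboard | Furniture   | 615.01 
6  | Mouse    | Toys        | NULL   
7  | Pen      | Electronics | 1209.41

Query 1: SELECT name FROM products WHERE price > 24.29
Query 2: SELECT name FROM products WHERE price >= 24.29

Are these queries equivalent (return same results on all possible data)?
No, not equivalent

Query 1 returns: [('Chair',), ('Shelf',), ('Notebook',), ('Keyboard',), ('Pen',)]
Query 2 returns: [('Stapler',), ('Chair',), ('Shelf',), ('Notebook',), ('Keyboard',), ('Pen',)]

Reason: > vs >= gives different results when price = 24.29 exists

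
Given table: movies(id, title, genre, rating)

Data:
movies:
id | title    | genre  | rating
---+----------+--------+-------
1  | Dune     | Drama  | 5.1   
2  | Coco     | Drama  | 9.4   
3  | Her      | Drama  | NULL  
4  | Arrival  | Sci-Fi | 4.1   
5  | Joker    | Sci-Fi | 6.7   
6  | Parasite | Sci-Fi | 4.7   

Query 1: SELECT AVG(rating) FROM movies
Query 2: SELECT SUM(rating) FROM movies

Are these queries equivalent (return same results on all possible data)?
No, not equivalent

Query 1 returns: [(6.0,)]
Query 2 returns: [(30.0,)]

Reason: AVG vs SUM give different aggregate values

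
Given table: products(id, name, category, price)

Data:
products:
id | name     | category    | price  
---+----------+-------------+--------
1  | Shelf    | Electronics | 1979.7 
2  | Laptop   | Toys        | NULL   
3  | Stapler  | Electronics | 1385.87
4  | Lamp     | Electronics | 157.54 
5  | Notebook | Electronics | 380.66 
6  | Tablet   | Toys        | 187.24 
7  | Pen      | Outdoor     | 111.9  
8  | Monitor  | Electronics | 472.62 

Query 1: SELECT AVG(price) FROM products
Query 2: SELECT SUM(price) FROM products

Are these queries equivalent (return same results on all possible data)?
No, not equivalent

Query 1 returns: [(667.9328571428571,)]
Query 2 returns: [(4675.53,)]

Reason: AVG vs SUM give different aggregate values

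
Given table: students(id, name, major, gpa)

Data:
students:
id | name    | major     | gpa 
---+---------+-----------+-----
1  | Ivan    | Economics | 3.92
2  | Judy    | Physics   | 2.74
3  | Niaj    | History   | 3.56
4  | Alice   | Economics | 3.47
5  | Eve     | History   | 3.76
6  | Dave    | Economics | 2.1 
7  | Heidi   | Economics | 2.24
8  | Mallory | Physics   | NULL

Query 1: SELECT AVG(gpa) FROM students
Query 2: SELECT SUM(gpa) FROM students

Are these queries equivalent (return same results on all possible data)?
No, not equivalent

Query 1 returns: [(3.1128571428571425,)]
Query 2 returns: [(21.79,)]

Reason: AVG vs SUM give different aggregate values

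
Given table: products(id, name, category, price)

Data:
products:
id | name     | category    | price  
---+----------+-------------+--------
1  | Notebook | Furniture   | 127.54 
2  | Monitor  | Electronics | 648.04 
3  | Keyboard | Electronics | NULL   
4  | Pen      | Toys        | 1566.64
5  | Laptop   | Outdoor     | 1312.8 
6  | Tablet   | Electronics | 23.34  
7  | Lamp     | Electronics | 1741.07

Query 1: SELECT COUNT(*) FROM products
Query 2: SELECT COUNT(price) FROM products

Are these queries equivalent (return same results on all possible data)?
No, not equivalent

Query 1 returns: [(7,)]
Query 2 returns: [(6,)]

Reason: COUNT(*) includes NULLs, COUNT(column) excludes them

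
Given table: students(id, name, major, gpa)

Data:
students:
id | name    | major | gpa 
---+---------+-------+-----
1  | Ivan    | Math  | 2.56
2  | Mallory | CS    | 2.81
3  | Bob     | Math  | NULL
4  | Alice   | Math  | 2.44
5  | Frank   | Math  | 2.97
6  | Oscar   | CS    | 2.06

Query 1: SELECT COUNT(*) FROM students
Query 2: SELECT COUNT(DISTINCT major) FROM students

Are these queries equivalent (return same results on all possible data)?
No, not equivalent

Query 1 returns: [(6,)]
Query 2 returns: [(2,)]

Reason: COUNT(*) counts rows, COUNT(DISTINCT major) counts unique majors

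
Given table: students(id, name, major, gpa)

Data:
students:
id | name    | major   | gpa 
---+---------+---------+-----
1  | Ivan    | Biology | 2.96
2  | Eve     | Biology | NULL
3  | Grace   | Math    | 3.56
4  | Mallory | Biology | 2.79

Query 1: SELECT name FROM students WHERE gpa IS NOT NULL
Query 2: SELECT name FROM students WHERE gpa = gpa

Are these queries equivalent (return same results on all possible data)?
Yes, equivalent

Both queries return: [('Grace',), ('Ivan',), ('Mallory',)]

Reason: IS NOT NULL vs self-equality (both exclude NULLs)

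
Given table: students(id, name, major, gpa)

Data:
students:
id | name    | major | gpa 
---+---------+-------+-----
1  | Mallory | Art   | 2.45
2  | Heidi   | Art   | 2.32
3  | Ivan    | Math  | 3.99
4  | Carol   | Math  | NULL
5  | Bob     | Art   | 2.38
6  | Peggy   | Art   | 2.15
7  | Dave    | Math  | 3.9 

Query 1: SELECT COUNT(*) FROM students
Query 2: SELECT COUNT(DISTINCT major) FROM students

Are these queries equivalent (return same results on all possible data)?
No, not equivalent

Query 1 returns: [(7,)]
Query 2 returns: [(2,)]

Reason: COUNT(*) counts rows, COUNT(DISTINCT major) counts unique majors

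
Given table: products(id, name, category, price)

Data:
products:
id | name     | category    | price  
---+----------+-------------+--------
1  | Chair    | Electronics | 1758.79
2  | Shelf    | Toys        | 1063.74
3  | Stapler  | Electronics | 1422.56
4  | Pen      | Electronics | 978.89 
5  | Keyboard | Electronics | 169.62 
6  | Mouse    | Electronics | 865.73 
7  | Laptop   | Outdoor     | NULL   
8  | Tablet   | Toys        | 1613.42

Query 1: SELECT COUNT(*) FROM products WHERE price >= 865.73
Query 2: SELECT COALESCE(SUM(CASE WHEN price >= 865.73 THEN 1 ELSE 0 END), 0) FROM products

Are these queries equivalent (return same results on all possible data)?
Yes, equivalent

Both queries return: [(6,)]

Reason: COUNT with WHERE vs conditional SUM (COALESCE handles empty-table NULL)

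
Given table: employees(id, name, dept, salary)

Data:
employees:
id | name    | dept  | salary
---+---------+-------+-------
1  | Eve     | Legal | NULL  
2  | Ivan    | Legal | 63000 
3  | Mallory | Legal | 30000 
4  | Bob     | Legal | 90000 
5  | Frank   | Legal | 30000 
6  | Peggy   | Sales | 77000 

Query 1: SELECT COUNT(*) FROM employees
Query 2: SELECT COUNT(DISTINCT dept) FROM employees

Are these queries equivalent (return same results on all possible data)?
No, not equivalent

Query 1 returns: [(6,)]
Query 2 returns: [(2,)]

Reason: COUNT(*) counts rows, COUNT(DISTINCT dept) counts unique depts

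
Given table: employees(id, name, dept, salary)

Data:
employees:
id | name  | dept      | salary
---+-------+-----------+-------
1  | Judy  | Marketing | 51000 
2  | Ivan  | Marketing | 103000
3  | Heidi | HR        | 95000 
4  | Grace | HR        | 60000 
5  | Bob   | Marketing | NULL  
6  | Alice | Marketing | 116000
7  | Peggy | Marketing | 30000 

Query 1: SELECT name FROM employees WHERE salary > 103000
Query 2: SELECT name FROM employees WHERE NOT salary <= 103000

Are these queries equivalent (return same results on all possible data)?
Yes, equivalent

Both queries return: [('Alice',)]

Reason: Both filter salary > 103000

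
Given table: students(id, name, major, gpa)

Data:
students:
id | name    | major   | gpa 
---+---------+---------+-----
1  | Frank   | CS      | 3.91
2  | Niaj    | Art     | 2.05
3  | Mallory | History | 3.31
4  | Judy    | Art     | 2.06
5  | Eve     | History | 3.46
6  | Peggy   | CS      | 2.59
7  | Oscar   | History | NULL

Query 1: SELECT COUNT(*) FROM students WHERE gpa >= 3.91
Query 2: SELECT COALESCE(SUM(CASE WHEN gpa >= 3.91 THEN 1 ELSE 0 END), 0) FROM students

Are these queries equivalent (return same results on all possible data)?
Yes, equivalent

Both queries return: [(1,)]

Reason: COUNT with WHERE vs conditional SUM (COALESCE handles empty-table NULL)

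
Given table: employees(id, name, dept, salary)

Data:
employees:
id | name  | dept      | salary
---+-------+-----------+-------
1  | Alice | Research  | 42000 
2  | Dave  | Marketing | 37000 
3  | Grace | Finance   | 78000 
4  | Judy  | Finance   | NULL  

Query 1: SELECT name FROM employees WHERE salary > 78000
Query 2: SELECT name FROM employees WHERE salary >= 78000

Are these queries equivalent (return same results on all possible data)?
No, not equivalent

Query 1 returns: []
Query 2 returns: [('Grace',)]

Reason: > vs >= gives different results when salary = 78000 exists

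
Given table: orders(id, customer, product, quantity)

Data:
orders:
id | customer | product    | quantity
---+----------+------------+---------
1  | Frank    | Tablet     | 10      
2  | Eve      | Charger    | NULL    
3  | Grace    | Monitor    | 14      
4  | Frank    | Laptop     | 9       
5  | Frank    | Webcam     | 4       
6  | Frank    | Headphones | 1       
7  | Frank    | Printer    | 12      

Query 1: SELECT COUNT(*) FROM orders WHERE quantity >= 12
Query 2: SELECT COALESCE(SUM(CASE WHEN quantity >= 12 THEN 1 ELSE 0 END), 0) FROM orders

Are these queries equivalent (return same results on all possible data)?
Yes, equivalent

Both queries return: [(2,)]

Reason: COUNT with WHERE vs conditional SUM (COALESCE handles empty-table NULL)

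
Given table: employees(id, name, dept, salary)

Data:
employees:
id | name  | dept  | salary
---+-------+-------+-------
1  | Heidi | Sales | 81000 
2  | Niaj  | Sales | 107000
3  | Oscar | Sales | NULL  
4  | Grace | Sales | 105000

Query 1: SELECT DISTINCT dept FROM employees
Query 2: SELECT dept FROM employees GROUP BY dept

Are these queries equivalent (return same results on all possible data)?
Yes, equivalent

Both queries return: [('Sales',)]

Reason: Both get unique depts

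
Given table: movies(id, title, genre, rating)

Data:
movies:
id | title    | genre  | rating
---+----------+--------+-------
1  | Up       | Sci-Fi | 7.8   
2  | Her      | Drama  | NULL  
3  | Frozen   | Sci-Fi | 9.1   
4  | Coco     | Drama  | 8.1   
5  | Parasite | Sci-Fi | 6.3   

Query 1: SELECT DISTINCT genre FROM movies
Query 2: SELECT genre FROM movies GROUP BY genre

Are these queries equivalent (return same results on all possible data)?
Yes, equivalent

Both queries return: [('Drama',), ('Sci-Fi',)]

Reason: Both get unique genres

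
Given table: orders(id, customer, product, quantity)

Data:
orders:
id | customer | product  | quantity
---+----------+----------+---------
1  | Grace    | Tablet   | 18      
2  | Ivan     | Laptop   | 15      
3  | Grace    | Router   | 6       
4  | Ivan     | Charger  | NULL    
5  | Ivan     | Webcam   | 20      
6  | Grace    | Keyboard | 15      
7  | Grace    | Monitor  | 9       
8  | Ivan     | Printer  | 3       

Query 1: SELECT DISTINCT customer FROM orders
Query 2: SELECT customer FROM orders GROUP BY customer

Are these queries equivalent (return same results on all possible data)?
Yes, equivalent

Both queries return: [('Grace',), ('Ivan',)]

Reason: Both get unique customers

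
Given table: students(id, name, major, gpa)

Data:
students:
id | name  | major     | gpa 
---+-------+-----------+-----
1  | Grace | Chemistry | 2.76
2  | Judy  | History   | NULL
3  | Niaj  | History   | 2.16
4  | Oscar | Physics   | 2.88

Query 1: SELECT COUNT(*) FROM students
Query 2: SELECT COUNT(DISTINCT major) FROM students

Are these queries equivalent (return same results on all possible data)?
No, not equivalent

Query 1 returns: [(4,)]
Query 2 returns: [(3,)]

Reason: COUNT(*) counts rows, COUNT(DISTINCT major) counts unique majors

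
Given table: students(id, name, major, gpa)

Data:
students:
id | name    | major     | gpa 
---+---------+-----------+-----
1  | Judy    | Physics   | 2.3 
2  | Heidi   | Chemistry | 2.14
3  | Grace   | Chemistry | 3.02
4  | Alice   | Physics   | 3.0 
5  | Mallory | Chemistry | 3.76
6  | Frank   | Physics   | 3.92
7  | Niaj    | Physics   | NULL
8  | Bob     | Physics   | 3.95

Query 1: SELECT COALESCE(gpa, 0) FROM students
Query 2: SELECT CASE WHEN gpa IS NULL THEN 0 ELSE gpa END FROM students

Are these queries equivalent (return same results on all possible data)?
Yes, equivalent

Both queries return: [(0,), (2.14,), (2.3,), (3.0,), (3.02,), (3.76,), (3.92,), (3.95,)]

Reason: COALESCE vs CASE for NULL handling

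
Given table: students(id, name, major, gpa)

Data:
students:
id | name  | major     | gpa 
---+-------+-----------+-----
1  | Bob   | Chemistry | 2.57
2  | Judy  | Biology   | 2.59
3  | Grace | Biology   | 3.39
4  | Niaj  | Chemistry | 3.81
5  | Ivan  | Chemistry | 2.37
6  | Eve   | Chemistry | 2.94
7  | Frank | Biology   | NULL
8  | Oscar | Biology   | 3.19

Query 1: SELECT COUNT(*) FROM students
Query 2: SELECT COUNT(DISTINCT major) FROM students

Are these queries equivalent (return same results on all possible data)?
No, not equivalent

Query 1 returns: [(8,)]
Query 2 returns: [(2,)]

Reason: COUNT(*) counts rows, COUNT(DISTINCT major) counts unique majors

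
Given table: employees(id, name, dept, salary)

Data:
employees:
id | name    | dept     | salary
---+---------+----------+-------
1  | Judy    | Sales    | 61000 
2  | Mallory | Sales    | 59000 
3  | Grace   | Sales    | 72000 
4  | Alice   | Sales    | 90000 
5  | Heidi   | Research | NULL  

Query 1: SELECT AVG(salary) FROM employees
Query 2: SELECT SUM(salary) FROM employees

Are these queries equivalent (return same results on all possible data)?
No, not equivalent

Query 1 returns: [(70500.0,)]
Query 2 returns: [(282000,)]

Reason: AVG vs SUM give different aggregate values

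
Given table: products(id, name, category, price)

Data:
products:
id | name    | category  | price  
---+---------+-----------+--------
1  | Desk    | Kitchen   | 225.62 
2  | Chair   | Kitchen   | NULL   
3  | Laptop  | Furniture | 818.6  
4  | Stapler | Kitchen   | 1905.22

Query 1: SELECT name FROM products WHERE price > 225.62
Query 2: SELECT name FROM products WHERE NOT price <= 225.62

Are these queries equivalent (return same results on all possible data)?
Yes, equivalent

Both queries return: [('Laptop',), ('Stapler',)]

Reason: Both filter price > 225.62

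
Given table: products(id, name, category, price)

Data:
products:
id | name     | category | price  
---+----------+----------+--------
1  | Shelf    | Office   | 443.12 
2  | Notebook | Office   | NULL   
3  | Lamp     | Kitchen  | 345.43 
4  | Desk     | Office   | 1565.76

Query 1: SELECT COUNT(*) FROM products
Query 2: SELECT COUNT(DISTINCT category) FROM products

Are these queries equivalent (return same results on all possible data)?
No, not equivalent

Query 1 returns: [(4,)]
Query 2 returns: [(2,)]

Reason: COUNT(*) counts rows, COUNT(DISTINCT category) counts unique categorys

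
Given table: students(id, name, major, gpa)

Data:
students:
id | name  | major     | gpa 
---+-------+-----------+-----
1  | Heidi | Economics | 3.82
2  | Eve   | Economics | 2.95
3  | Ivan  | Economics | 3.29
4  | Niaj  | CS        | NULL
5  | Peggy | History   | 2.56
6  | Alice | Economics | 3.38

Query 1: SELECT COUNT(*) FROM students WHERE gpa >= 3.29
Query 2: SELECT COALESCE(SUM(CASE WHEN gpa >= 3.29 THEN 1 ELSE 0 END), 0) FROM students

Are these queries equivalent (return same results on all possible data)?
Yes, equivalent

Both queries return: [(3,)]

Reason: COUNT with WHERE vs conditional SUM (COALESCE handles empty-table NULL)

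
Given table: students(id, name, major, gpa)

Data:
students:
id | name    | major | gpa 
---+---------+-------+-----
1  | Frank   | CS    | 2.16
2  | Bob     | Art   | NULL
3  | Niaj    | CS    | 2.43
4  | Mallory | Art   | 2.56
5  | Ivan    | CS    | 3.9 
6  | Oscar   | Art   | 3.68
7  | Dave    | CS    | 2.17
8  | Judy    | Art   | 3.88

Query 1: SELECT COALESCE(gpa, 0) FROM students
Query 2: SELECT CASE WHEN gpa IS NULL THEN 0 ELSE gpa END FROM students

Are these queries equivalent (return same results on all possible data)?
Yes, equivalent

Both queries return: [(0,), (2.16,), (2.17,), (2.43,), (2.56,), (3.68,), (3.88,), (3.9,)]

Reason: COALESCE vs CASE for NULL handling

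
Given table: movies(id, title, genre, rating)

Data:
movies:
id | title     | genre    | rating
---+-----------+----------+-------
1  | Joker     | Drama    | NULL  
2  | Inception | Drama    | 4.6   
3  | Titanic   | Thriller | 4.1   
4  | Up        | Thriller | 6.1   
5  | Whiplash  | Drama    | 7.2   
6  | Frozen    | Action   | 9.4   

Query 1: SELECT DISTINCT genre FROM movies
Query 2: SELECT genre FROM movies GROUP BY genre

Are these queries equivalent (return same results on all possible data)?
Yes, equivalent

Both queries return: [('Action',), ('Drama',), ('Thriller',)]

Reason: Both get unique genres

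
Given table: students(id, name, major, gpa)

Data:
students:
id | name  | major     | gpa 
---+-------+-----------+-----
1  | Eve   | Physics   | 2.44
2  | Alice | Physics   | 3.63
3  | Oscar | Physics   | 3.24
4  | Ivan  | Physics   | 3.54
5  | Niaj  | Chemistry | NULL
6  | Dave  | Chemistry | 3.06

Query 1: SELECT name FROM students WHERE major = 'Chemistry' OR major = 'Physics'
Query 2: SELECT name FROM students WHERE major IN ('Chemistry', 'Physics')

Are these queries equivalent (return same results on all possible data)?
Yes, equivalent

Both queries return: [('Alice',), ('Dave',), ('Eve',), ('Ivan',), ('Niaj',), ('Oscar',)]

Reason: OR vs IN are equivalent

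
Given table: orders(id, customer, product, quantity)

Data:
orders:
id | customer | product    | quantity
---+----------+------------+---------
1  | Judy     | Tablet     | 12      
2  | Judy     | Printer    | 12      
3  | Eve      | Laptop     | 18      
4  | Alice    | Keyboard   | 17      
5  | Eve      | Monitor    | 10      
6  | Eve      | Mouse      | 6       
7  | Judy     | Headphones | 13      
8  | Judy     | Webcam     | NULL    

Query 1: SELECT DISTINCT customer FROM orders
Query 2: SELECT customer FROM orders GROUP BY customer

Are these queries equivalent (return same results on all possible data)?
Yes, equivalent

Both queries return: [('Alice',), ('Eve',), ('Judy',)]

Reason: Both get unique customers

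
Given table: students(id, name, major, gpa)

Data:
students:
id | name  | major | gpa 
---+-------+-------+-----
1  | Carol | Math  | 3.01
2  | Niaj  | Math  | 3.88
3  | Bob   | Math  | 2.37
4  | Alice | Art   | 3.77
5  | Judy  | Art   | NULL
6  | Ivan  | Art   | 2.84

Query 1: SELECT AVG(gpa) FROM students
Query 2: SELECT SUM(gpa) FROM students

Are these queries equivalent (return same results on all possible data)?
No, not equivalent

Query 1 returns: [(3.174,)]
Query 2 returns: [(15.87,)]

Reason: AVG vs SUM give different aggregate values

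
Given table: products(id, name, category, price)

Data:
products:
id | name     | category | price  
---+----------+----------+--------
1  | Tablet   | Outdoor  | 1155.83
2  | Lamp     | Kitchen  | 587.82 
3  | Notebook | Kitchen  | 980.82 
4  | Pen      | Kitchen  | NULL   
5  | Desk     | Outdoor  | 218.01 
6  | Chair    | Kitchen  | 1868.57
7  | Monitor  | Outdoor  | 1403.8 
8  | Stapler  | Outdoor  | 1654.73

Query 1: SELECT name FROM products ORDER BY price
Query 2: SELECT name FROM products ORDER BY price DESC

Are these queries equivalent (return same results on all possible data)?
No, not equivalent

Query 1 returns: [('Pen',), ('Desk',), ('Lamp',), ('Notebook',), ('Tablet',), ('Monitor',), ('Stapler',), ('Chair',)]
Query 2 returns: [('Chair',), ('Stapler',), ('Monitor',), ('Tablet',), ('Notebook',), ('Lamp',), ('Desk',), ('Pen',)]

Reason: ASC vs DESC gives opposite ordering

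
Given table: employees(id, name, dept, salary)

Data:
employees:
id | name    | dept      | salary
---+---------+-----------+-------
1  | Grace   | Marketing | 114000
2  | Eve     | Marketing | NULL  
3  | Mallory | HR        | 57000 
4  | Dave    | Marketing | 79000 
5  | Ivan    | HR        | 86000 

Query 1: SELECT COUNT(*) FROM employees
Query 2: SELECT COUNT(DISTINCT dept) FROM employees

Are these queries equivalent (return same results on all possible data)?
No, not equivalent

Query 1 returns: [(5,)]
Query 2 returns: [(2,)]

Reason: COUNT(*) counts rows, COUNT(DISTINCT dept) counts unique depts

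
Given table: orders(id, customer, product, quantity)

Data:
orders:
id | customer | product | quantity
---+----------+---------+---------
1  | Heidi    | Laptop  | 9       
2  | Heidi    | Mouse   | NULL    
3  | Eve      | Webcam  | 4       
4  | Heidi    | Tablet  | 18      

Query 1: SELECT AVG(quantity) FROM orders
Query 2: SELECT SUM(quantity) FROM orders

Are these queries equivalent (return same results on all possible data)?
No, not equivalent

Query 1 returns: [(10.333333333333334,)]
Query 2 returns: [(31,)]

Reason: AVG vs SUM give different aggregate values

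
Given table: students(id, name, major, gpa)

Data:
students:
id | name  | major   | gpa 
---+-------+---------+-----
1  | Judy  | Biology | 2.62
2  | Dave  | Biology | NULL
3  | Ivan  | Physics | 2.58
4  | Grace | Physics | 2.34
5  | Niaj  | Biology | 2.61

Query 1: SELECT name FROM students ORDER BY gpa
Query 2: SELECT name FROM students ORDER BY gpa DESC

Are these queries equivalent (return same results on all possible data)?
No, not equivalent

Query 1 returns: [('Dave',), ('Grace',), ('Ivan',), ('Niaj',), ('Judy',)]
Query 2 returns: [('Judy',), ('Niaj',), ('Ivan',), ('Grace',), ('Dave',)]

Reason: ASC vs DESC gives opposite ordering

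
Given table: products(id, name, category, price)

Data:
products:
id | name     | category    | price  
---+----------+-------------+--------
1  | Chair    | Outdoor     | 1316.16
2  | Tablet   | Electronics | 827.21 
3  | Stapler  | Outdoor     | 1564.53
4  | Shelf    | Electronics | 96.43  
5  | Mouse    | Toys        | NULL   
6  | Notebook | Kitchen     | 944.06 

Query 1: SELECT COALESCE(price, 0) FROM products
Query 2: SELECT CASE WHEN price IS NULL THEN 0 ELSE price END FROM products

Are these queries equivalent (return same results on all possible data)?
Yes, equivalent

Both queries return: [(0,), (96.43,), (827.21,), (944.06,), (1316.16,), (1564.53,)]

Reason: COALESCE vs CASE for NULL handling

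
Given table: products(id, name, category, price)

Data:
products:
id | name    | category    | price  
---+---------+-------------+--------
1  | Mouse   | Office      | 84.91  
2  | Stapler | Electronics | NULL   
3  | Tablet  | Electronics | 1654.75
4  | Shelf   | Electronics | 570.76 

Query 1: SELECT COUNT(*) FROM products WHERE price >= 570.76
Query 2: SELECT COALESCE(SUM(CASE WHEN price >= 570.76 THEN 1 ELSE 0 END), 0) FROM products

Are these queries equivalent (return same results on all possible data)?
Yes, equivalent

Both queries return: [(2,)]

Reason: COUNT with WHERE vs conditional SUM (COALESCE handles empty-table NULL)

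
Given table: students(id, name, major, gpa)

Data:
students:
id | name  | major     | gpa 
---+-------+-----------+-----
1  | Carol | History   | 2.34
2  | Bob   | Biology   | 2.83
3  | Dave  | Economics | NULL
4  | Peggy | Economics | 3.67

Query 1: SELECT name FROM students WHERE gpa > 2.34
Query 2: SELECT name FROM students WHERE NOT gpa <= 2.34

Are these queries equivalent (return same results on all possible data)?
Yes, equivalent

Both queries return: [('Bob',), ('Peggy',)]

Reason: Both filter gpa > 2.34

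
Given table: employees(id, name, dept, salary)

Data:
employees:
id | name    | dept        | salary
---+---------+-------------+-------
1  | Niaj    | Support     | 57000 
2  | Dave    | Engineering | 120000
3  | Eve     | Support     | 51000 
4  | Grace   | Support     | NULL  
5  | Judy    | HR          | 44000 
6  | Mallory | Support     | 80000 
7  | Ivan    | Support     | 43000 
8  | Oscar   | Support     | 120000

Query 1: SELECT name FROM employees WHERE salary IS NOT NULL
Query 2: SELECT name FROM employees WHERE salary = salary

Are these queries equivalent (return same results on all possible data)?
Yes, equivalent

Both queries return: [('Dave',), ('Eve',), ('Ivan',), ('Judy',), ('Mallory',), ('Niaj',), ('Oscar',)]

Reason: IS NOT NULL vs self-equality (both exclude NULLs)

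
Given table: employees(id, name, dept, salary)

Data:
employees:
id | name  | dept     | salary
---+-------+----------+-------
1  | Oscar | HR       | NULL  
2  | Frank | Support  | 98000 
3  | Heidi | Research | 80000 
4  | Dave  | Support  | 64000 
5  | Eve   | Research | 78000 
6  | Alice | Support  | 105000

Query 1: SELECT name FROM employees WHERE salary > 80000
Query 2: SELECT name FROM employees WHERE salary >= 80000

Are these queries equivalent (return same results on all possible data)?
No, not equivalent

Query 1 returns: [('Frank',), ('Alice',)]
Query 2 returns: [('Frank',), ('Heidi',), ('Alice',)]

Reason: > vs >= gives different results when salary = 80000 exists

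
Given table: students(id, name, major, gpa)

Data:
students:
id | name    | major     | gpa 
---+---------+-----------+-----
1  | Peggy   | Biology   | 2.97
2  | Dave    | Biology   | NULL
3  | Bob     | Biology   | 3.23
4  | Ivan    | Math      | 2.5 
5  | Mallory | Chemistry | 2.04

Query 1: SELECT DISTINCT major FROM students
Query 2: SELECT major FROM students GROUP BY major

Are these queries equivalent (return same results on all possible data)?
Yes, equivalent

Both queries return: [('Biology',), ('Chemistry',), ('Math',)]

Reason: Both get unique majors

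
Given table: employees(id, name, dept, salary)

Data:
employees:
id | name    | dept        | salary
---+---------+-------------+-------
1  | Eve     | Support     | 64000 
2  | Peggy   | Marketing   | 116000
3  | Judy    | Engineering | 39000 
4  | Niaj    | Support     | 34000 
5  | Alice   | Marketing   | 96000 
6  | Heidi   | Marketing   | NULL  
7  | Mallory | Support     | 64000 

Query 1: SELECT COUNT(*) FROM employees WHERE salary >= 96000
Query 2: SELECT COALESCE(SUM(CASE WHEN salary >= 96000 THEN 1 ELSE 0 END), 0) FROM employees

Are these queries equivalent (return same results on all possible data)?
Yes, equivalent

Both queries return: [(2,)]

Reason: COUNT with WHERE vs conditional SUM (COALESCE handles empty-table NULL)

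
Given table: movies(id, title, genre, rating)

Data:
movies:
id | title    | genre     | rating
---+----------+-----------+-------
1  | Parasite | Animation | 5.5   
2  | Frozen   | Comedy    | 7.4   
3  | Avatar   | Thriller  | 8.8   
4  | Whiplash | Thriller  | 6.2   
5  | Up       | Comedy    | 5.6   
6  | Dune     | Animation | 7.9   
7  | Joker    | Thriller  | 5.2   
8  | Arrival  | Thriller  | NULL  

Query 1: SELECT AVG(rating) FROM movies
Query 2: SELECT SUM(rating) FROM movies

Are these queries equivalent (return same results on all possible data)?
No, not equivalent

Query 1 returns: [(6.6571428571428575,)]
Query 2 returns: [(46.6,)]

Reason: AVG vs SUM give different aggregate values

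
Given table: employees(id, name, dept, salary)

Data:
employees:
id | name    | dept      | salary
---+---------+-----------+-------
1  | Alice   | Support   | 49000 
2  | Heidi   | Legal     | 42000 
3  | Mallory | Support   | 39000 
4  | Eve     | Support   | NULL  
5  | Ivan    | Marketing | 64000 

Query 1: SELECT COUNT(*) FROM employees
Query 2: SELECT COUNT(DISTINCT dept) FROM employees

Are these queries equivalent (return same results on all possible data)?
No, not equivalent

Query 1 returns: [(5,)]
Query 2 returns: [(3,)]

Reason: COUNT(*) counts rows, COUNT(DISTINCT dept) counts unique depts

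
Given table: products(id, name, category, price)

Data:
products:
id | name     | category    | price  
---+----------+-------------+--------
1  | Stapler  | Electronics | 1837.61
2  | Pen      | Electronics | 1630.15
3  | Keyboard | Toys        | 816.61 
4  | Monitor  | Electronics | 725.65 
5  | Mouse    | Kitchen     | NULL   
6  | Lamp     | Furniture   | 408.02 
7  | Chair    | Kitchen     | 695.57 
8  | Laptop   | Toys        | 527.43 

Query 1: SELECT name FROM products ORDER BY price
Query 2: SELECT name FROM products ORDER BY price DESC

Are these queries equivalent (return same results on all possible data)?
No, not equivalent

Query 1 returns: [('Mouse',), ('Lamp',), ('Laptop',), ('Chair',), ('Monitor',), ('Keyboard',), ('Pen',), ('Stapler',)]
Query 2 returns: [('Stapler',), ('Pen',), ('Keyboard',), ('Monitor',), ('Chair',), ('Laptop',), ('Lamp',), ('Mouse',)]

Reason: ASC vs DESC gives opposite ordering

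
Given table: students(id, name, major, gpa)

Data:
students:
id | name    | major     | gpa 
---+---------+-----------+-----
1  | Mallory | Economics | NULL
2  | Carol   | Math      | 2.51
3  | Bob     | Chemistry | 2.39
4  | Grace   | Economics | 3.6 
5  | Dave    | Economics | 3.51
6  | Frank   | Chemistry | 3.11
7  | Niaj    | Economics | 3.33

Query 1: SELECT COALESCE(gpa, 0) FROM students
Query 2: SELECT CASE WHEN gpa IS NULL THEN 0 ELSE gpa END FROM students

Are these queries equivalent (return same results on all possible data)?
Yes, equivalent

Both queries return: [(0,), (2.39,), (2.51,), (3.11,), (3.33,), (3.51,), (3.6,)]

Reason: COALESCE vs CASE for NULL handling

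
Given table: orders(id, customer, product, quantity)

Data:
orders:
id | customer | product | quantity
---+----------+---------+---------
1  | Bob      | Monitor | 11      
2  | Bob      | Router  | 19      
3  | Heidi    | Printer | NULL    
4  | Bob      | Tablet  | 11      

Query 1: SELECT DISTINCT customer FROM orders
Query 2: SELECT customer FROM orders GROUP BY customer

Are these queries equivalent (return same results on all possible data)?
Yes, equivalent

Both queries return: [('Bob',), ('Heidi',)]

Reason: Both get unique customers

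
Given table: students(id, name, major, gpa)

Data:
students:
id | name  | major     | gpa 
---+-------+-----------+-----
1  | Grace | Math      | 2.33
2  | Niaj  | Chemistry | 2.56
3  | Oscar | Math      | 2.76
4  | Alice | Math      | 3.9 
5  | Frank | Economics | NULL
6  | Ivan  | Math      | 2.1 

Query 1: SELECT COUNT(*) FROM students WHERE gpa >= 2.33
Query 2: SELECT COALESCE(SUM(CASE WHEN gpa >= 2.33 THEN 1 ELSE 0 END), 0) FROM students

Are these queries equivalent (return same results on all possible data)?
Yes, equivalent

Both queries return: [(4,)]

Reason: COUNT with WHERE vs conditional SUM (COALESCE handles empty-table NULL)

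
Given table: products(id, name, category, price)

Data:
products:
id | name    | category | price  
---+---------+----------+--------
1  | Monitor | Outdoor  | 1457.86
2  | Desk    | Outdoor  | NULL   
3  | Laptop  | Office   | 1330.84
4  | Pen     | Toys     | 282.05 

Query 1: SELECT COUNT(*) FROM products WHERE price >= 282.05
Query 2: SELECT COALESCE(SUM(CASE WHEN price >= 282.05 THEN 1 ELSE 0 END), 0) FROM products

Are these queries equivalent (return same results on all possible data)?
Yes, equivalent

Both queries return: [(3,)]

Reason: COUNT with WHERE vs conditional SUM (COALESCE handles empty-table NULL)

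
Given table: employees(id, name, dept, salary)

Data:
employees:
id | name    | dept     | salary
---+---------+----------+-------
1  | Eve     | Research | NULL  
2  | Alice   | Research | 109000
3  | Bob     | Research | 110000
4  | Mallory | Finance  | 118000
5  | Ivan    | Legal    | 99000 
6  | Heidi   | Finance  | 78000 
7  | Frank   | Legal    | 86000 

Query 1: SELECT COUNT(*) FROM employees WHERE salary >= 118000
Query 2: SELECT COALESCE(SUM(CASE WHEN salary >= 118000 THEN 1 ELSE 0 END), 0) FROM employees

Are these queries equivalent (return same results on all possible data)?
Yes, equivalent

Both queries return: [(1,)]

Reason: COUNT with WHERE vs conditional SUM (COALESCE handles empty-table NULL)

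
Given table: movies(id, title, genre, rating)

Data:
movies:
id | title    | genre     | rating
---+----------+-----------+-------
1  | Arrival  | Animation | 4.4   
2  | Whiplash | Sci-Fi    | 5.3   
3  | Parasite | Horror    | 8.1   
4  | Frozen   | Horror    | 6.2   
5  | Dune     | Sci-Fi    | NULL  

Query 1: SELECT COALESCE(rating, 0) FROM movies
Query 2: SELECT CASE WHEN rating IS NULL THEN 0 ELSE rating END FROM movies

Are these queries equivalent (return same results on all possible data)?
Yes, equivalent

Both queries return: [(0,), (4.4,), (5.3,), (6.2,), (8.1,)]

Reason: COALESCE vs CASE for NULL handling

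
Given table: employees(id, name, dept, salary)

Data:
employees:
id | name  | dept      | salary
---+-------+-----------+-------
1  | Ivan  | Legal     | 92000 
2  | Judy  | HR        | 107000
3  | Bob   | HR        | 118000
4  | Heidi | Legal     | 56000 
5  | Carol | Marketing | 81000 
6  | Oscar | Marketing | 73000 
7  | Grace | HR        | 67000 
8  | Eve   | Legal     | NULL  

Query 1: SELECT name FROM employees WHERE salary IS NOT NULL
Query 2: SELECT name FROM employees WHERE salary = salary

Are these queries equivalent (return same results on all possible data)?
Yes, equivalent

Both queries return: [('Bob',), ('Carol',), ('Grace',), ('Heidi',), ('Ivan',), ('Judy',), ('Oscar',)]

Reason: IS NOT NULL vs self-equality (both exclude NULLs)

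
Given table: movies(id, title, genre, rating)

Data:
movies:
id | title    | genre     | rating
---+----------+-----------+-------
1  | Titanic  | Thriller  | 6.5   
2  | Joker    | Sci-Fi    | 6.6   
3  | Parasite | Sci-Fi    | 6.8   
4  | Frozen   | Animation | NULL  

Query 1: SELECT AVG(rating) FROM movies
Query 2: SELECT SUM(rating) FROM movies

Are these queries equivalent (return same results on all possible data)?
No, not equivalent

Query 1 returns: [(6.633333333333333,)]
Query 2 returns: [(19.9,)]

Reason: AVG vs SUM give different aggregate values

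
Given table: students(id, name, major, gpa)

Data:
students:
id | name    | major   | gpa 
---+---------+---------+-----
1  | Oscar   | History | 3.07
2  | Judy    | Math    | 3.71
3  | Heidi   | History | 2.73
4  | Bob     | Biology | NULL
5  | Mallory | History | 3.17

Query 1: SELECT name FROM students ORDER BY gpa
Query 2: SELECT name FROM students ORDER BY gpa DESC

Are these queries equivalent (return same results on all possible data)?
No, not equivalent

Query 1 returns: [('Bob',), ('Heidi',), ('Oscar',), ('Mallory',), ('Judy',)]
Query 2 returns: [('Judy',), ('Mallory',), ('Oscar',), ('Heidi',), ('Bob',)]

Reason: ASC vs DESC gives opposite ordering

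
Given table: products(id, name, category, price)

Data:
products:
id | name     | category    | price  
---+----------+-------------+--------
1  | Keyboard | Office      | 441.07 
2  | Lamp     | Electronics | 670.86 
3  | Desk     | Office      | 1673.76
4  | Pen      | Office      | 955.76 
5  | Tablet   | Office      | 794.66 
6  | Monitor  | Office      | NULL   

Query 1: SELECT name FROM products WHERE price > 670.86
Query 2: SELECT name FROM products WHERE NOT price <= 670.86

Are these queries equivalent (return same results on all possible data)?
Yes, equivalent

Both queries return: [('Desk',), ('Pen',), ('Tablet',)]

Reason: Both filter price > 670.86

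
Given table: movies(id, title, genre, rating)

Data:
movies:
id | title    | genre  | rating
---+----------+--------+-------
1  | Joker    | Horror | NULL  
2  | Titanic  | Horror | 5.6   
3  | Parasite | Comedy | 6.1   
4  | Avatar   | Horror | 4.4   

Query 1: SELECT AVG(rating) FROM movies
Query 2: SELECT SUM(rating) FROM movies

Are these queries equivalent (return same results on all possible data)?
No, not equivalent

Query 1 returns: [(5.366666666666667,)]
Query 2 returns: [(16.1,)]

Reason: AVG vs SUM give different aggregate values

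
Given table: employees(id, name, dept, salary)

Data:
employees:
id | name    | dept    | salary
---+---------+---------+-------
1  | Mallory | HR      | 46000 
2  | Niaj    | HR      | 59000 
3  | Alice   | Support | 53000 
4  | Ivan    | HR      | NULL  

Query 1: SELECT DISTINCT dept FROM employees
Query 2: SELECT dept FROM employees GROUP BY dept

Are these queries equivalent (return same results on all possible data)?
Yes, equivalent

Both queries return: [('HR',), ('Support',)]

Reason: Both get unique depts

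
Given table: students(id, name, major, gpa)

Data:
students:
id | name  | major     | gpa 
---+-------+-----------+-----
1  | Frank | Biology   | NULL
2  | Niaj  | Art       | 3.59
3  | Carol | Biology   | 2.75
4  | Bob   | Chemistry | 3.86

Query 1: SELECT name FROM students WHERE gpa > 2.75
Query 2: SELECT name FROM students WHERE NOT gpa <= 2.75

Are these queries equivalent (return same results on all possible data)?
Yes, equivalent

Both queries return: [('Bob',), ('Niaj',)]

Reason: Both filter gpa > 2.75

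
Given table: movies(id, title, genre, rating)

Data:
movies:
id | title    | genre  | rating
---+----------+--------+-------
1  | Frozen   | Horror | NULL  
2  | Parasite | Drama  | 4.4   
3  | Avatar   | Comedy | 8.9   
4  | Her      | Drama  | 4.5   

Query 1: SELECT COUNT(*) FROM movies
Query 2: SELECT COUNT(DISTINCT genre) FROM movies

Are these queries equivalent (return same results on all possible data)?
No, not equivalent

Query 1 returns: [(4,)]
Query 2 returns: [(3,)]

Reason: COUNT(*) counts rows, COUNT(DISTINCT genre) counts unique genres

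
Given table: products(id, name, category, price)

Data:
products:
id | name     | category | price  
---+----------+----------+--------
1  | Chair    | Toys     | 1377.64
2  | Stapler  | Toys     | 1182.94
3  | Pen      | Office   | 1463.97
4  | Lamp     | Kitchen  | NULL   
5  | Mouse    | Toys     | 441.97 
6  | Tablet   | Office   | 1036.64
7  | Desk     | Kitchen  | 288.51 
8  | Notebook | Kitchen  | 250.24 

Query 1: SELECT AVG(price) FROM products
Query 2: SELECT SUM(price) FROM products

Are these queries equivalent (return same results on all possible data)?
No, not equivalent

Query 1 returns: [(863.13,)]
Query 2 returns: [(6041.91,)]

Reason: AVG vs SUM give different aggregate values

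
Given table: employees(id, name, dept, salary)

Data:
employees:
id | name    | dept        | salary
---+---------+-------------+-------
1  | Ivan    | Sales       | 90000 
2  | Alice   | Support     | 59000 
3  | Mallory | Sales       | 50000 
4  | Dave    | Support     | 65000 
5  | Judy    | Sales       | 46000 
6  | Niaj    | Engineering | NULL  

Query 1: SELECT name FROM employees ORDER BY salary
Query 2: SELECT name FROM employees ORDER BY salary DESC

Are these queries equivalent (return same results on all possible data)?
No, not equivalent

Query 1 returns: [('Niaj',), ('Judy',), ('Mallory',), ('Alice',), ('Dave',), ('Ivan',)]
Query 2 returns: [('Ivan',), ('Dave',), ('Alice',), ('Mallory',), ('Judy',), ('Niaj',)]

Reason: ASC vs DESC gives opposite ordering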